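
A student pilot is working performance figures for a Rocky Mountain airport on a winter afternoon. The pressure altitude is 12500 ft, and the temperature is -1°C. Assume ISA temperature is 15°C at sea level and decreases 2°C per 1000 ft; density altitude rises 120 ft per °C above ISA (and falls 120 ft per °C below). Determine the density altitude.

ISA temperature at 12500 ft = 15 − 2 × (12500/1000) = -10°C.
ISA deviation = -1 − (-10) = +9°C.
Density altitude = 12500 + 120 × (9) = 12500 + (+1080) = 13580 ft.

13580 ft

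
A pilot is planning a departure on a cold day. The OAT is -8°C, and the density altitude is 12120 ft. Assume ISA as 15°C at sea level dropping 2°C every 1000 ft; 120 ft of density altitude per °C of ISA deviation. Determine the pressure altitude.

12000 ft

DA = PA + 120 × (OAT − (15 − 2·PA/1000)) = PA + 120·OAT − 1800 + 0.24·PA = 1.24·PA + 120·OAT − 1800.
So 1.24·PA = 12120 − 120 × (-8) + 1800 = 14880.
PA = 14880 / 1.24 = 12000 ft.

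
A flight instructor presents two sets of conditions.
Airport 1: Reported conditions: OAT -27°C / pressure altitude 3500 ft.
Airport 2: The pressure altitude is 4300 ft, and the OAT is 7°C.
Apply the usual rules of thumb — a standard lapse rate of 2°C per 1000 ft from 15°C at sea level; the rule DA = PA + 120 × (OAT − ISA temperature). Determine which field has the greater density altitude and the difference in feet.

Airport 1: ISA temp = 8°C, deviation -35°C, DA = 3500 + 120 × (-35) = -700 ft.
Airport 2: ISA temp = 6.4°C, deviation +0.6°C, DA = 4300 + 120 × 0.6 = 4372 ft.
Airport 2 is higher by 4372 − (-700) = 5072 ft.

Airport 2 by 5072 ft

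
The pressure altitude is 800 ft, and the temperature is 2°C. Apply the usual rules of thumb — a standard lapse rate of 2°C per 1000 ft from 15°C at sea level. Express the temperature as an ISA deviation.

ISA-11.4°C

ISA temperature at 800 ft = 15 − 2 × (800/1000) = 13.4°C.
Deviation = OAT − ISA = 2 − 13.4 = -11.4°C.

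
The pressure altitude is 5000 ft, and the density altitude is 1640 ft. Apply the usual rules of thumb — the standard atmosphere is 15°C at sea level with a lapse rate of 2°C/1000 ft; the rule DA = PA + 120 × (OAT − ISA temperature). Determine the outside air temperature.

-23°C

Density altitude − pressure altitude = 1640 − 5000 = -3360 ft.
At 120 ft/°C that is an ISA deviation of -3360/120 = -28°C.
ISA temperature at 5000 ft = 15 − 2 × (5000/1000) = 5°C.
OAT = ISA + deviation = 5 + (-28) = -23°C.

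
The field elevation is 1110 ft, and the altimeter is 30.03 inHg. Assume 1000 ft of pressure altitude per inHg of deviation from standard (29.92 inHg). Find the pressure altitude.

1000 ft

Pressure correction = (29.92 − 30.03) × 1000 = -110 ft.
Pressure altitude = 1110 + (-110) = 1000 ft.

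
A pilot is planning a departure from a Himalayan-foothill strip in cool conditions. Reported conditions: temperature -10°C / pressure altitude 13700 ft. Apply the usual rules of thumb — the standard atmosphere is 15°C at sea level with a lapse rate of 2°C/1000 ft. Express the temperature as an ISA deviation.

ISA temperature at 13700 ft = 15 − 2 × (13700/1000) = -12.4°C.
Deviation = OAT − ISA = -10 − (-12.4) = +2.4°C.

ISA+2.4°C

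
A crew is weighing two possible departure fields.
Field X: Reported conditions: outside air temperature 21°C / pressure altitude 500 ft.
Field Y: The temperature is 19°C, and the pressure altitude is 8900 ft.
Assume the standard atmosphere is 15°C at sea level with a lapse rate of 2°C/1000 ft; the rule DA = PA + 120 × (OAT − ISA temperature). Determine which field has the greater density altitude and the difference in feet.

Field X: ISA temp = 14°C, deviation +7°C, DA = 500 + 120 × 7 = 1340 ft.
Field Y: ISA temp = -2.8°C, deviation +21.8°C, DA = 8900 + 120 × 21.8 = 11516 ft.
Field Y is higher by 11516 − 1340 = 10176 ft.

Field Y by 10176 ft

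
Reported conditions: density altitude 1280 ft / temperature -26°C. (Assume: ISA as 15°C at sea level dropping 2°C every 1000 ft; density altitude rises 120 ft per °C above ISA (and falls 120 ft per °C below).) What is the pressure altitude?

DA = PA + 120 × (OAT − (15 − 2·PA/1000)) = PA + 120·OAT − 1800 + 0.24·PA = 1.24·PA + 120·OAT − 1800.
So 1.24·PA = 1280 − 120 × (-26) + 1800 = 6200.
PA = 6200 / 1.24 = 5000 ft.

5000 ft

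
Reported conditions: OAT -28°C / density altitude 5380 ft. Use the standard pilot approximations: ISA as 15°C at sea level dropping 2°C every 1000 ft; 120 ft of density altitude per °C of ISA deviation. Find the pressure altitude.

8500 ft

DA = PA + 120 × (OAT − (15 − 2·PA/1000)) = PA + 120·OAT − 1800 + 0.24·PA = 1.24·PA + 120·OAT − 1800.
So 1.24·PA = 5380 − 120 × (-28) + 1800 = 10540.
PA = 10540 / 1.24 = 8500 ft.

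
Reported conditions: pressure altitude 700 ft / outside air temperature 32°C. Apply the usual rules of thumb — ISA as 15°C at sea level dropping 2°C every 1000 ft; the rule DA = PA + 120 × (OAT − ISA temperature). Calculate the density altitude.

ISA temperature at 700 ft = 15 − 2 × (700/1000) = 13.6°C.
ISA deviation = 32 − 13.6 = +18.4°C.
Density altitude = 700 + 120 × (18.4) = 700 + (+2208) = 2908 ft.

2908 ft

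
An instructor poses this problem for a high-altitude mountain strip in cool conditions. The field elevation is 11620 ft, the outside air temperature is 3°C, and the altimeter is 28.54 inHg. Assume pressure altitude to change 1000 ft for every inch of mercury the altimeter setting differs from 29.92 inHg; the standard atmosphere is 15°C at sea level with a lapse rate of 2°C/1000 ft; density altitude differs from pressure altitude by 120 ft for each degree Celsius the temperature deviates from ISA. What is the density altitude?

Pressure altitude = 11620 + (29.92 − 28.54) × 1000 = 11620 + (+1380) = 13000 ft.
ISA temperature at 13000 ft = 15 − 2 × (13000/1000) = -11°C.
ISA deviation = 3 − (-11) = +14°C.
Density altitude = 13000 + 120 × (14) = 14680 ft.

14680 ft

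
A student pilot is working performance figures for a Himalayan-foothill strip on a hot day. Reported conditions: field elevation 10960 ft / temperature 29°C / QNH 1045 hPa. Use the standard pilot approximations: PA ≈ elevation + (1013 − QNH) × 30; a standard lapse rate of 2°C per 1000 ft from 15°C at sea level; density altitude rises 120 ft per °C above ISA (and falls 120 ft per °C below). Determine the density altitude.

14080 ft

Pressure altitude = 10960 + (1013 − 1045) × 30 = 10960 + (-960) = 10000 ft.
ISA temperature at 10000 ft = 15 − 2 × (10000/1000) = -5°C.
ISA deviation = 29 − (-5) = +34°C.
Density altitude = 10000 + 120 × (34) = 14080 ft.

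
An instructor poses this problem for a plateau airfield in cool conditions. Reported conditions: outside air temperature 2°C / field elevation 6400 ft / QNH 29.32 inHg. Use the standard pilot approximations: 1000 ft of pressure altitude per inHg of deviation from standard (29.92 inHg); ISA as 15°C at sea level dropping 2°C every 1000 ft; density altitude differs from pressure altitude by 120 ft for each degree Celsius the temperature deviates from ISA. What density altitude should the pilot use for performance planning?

7120 ft

Pressure altitude = 6400 + (29.92 − 29.32) × 1000 = 6400 + (+600) = 7000 ft.
ISA temperature at 7000 ft = 15 − 2 × (7000/1000) = 1°C.
ISA deviation = 2 − 1 = +1°C.
Density altitude = 7000 + 120 × (1) = 7120 ft.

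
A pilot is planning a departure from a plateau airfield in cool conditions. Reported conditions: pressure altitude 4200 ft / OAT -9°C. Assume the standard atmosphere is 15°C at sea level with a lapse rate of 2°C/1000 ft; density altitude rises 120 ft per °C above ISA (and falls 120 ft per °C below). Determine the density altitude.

2328 ft

ISA temperature at 4200 ft = 15 − 2 × (4200/1000) = 6.6°C.
ISA deviation = -9 − 6.6 = -15.6°C.
Density altitude = 4200 + 120 × (-15.6) = 4200 + (-1872) = 2328 ft.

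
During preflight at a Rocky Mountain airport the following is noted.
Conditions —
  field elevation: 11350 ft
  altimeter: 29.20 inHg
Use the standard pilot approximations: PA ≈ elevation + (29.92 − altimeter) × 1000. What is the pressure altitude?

Pressure correction = (29.92 − 29.20) × 1000 = +720 ft.
Pressure altitude = 11350 + (+720) = 12070 ft.

12070 ft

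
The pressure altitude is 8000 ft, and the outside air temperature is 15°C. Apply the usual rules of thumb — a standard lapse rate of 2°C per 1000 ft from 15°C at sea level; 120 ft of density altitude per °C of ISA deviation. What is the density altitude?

ISA temperature at 8000 ft = 15 − 2 × (8000/1000) = -1°C.
ISA deviation = 15 − (-1) = +16°C.
Density altitude = 8000 + 120 × (16) = 8000 + (+1920) = 9920 ft.

9920 ft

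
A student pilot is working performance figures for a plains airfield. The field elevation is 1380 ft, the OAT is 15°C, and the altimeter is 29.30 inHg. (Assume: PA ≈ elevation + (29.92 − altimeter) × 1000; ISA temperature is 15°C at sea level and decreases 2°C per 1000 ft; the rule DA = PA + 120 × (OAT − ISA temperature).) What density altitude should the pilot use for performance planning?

Pressure altitude = 1380 + (29.92 − 29.30) × 1000 = 1380 + (+620) = 2000 ft.
ISA temperature at 2000 ft = 15 − 2 × (2000/1000) = 11°C.
ISA deviation = 15 − 11 = +4°C.
Density altitude = 2000 + 120 × (4) = 2480 ft.

2480 ft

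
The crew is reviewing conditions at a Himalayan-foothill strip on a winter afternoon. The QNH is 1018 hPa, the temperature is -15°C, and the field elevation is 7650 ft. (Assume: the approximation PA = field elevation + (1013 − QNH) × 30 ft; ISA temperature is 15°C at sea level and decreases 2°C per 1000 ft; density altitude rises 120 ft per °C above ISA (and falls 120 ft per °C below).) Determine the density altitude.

5700 ft

Pressure altitude = 7650 + (1013 − 1018) × 30 = 7650 + (-150) = 7500 ft.
ISA temperature at 7500 ft = 15 − 2 × (7500/1000) = 0°C.
ISA deviation = -15 − 0 = -15°C.
Density altitude = 7500 + 120 × (-15) = 5700 ft.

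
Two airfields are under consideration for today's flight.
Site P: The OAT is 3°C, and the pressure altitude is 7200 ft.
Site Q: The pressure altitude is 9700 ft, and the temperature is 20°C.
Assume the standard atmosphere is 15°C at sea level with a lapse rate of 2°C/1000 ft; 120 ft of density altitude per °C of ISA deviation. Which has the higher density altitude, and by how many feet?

Site P: ISA temp = 0.6°C, deviation +2.4°C, DA = 7200 + 120 × 2.4 = 7488 ft.
Site Q: ISA temp = -4.4°C, deviation +24.4°C, DA = 9700 + 120 × 24.4 = 12628 ft.
Site Q is higher by 12628 − 7488 = 5140 ft.

Site Q by 5140 ft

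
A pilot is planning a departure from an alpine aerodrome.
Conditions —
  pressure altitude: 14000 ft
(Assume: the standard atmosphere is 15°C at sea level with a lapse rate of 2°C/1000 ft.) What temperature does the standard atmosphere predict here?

ISA temperature = 15 − 2 × (14000/1000) = 15 − 28 = -13°C.

-13°C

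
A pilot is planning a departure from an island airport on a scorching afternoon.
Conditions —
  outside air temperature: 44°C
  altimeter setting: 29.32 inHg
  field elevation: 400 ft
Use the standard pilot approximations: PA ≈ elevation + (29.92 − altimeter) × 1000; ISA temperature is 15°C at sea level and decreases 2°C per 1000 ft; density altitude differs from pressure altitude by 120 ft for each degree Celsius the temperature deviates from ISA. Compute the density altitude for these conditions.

Pressure altitude = 400 + (29.92 − 29.32) × 1000 = 400 + (+600) = 1000 ft.
ISA temperature at 1000 ft = 15 − 2 × (1000/1000) = 13°C.
ISA deviation = 44 − 13 = +31°C.
Density altitude = 1000 + 120 × (31) = 4720 ft.

4720 ft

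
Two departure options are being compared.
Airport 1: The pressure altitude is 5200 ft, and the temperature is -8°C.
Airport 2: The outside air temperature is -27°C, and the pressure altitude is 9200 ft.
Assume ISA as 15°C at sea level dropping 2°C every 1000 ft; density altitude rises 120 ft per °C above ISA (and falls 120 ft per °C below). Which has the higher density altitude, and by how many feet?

Airport 1: ISA temp = 4.6°C, deviation -12.6°C, DA = 5200 + 120 × (-12.6) = 3688 ft.
Airport 2: ISA temp = -3.4°C, deviation -23.6°C, DA = 9200 + 120 × (-23.6) = 6368 ft.
Airport 2 is higher by 6368 − 3688 = 2680 ft.

Airport 2 by 2680 ft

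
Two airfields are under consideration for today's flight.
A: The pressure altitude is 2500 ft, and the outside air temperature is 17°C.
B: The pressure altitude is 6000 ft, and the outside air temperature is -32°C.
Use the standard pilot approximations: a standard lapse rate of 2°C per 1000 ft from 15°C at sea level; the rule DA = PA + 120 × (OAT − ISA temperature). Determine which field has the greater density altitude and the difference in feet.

A by 1540 ft

A: ISA temp = 10°C, deviation +7°C, DA = 2500 + 120 × 7 = 3340 ft.
B: ISA temp = 3°C, deviation -35°C, DA = 6000 + 120 × (-35) = 1800 ft.
A is higher by 3340 − 1800 = 1540 ft.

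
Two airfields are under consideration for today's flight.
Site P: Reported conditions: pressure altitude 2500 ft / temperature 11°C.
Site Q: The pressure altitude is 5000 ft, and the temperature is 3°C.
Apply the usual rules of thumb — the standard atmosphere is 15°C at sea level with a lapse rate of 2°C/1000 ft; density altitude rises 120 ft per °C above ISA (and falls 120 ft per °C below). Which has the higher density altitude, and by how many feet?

Site P: ISA temp = 10°C, deviation +1°C, DA = 2500 + 120 × 1 = 2620 ft.
Site Q: ISA temp = 5°C, deviation -2°C, DA = 5000 + 120 × (-2) = 4760 ft.
Site Q is higher by 4760 − 2620 = 2140 ft.

Site Q by 2140 ft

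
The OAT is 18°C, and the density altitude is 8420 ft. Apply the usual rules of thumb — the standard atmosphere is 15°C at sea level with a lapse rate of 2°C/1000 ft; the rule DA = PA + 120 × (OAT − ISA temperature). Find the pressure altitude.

6500 ft

DA = PA + 120 × (OAT − (15 − 2·PA/1000)) = PA + 120·OAT − 1800 + 0.24·PA = 1.24·PA + 120·OAT − 1800.
So 1.24·PA = 8420 − 120 × 18 + 1800 = 8060.
PA = 8060 / 1.24 = 6500 ft.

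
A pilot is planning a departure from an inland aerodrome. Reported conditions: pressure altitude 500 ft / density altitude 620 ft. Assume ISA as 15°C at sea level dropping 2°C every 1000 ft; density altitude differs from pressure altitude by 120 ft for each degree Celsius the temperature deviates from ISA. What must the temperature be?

15°C

Density altitude − pressure altitude = 620 − 500 = +120 ft.
At 120 ft/°C that is an ISA deviation of 120/120 = +1°C.
ISA temperature at 500 ft = 15 − 2 × (500/1000) = 14°C.
OAT = ISA + deviation = 14 + (+1) = 15°C.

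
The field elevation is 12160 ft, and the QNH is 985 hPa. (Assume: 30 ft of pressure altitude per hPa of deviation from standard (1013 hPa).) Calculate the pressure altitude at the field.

Pressure correction = (1013 − 985) × 30 = +840 ft.
Pressure altitude = 12160 + (+840) = 13000 ft.

13000 ft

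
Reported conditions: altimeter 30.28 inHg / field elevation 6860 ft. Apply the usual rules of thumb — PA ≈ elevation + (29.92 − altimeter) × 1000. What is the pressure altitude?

6500 ft

Pressure correction = (29.92 − 30.28) × 1000 = -360 ft.
Pressure altitude = 6860 + (-360) = 6500 ft.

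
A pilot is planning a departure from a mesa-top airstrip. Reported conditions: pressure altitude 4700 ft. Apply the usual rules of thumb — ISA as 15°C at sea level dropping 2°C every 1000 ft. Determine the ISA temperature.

5.6°C

ISA temperature = 15 − 2 × (4700/1000) = 15 − 9.4 = 5.6°C.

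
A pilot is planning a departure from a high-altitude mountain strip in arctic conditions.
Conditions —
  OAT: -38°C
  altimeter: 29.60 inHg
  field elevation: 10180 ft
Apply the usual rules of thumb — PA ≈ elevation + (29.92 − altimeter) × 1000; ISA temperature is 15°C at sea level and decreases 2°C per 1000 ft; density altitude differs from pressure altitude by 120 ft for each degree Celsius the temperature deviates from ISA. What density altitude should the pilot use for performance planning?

Pressure altitude = 10180 + (29.92 − 29.60) × 1000 = 10180 + (+320) = 10500 ft.
ISA temperature at 10500 ft = 15 − 2 × (10500/1000) = -6°C.
ISA deviation = -38 − (-6) = -32°C.
Density altitude = 10500 + 120 × (-32) = 6660 ft.

6660 ft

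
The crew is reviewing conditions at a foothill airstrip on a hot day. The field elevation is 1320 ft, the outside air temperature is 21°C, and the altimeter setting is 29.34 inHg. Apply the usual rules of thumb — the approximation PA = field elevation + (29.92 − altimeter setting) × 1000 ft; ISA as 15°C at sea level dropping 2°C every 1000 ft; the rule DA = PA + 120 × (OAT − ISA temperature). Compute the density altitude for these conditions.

Pressure altitude = 1320 + (29.92 − 29.34) × 1000 = 1320 + (+580) = 1900 ft.
ISA temperature at 1900 ft = 15 − 2 × (1900/1000) = 11.2°C.
ISA deviation = 21 − 11.2 = +9.8°C.
Density altitude = 1900 + 120 × (9.8) = 3076 ft.

3076 ft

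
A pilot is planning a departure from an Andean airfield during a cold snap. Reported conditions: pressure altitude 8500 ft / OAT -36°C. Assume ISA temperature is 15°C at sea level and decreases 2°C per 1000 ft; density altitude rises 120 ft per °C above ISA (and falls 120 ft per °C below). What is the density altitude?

ISA temperature at 8500 ft = 15 − 2 × (8500/1000) = -2°C.
ISA deviation = -36 − (-2) = -34°C.
Density altitude = 8500 + 120 × (-34) = 8500 + (-4080) = 4420 ft.

4420 ft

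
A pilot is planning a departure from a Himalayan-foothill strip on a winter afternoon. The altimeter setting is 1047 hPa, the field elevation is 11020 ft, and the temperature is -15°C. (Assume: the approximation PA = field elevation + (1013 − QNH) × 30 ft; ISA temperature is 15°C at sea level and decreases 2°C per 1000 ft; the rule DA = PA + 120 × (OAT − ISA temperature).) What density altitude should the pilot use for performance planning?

8800 ft

Pressure altitude = 11020 + (1013 − 1047) × 30 = 11020 + (-1020) = 10000 ft.
ISA temperature at 10000 ft = 15 − 2 × (10000/1000) = -5°C.
ISA deviation = -15 − (-5) = -10°C.
Density altitude = 10000 + 120 × (-10) = 8800 ft.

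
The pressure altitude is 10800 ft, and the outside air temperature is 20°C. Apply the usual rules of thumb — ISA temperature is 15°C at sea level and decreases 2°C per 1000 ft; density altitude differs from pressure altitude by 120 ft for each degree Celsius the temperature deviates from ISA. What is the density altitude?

ISA temperature at 10800 ft = 15 − 2 × (10800/1000) = -6.6°C.
ISA deviation = 20 − (-6.6) = +26.6°C.
Density altitude = 10800 + 120 × (26.6) = 10800 + (+3192) = 13992 ft.

13992 ft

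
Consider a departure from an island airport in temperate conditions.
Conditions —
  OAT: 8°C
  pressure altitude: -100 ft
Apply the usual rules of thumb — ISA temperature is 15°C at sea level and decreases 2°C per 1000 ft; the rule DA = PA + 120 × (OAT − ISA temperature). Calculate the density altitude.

-964 ft

ISA temperature at -100 ft = 15 − 2 × (-100/1000) = 15.2°C.
ISA deviation = 8 − 15.2 = -7.2°C.
Density altitude = -100 + 120 × (-7.2) = -100 + (-864) = -964 ft.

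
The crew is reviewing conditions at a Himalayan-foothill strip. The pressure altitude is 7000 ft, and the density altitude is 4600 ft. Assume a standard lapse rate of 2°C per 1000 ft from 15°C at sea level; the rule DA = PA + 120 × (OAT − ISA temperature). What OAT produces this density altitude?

Density altitude − pressure altitude = 4600 − 7000 = -2400 ft.
At 120 ft/°C that is an ISA deviation of -2400/120 = -20°C.
ISA temperature at 7000 ft = 15 − 2 × (7000/1000) = 1°C.
OAT = ISA + deviation = 1 + (-20) = -19°C.

-19°C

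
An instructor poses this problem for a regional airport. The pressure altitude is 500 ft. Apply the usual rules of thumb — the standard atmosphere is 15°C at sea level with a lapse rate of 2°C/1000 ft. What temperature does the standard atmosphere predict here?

14°C

ISA temperature = 15 − 2 × (500/1000) = 15 − 1 = 14°C.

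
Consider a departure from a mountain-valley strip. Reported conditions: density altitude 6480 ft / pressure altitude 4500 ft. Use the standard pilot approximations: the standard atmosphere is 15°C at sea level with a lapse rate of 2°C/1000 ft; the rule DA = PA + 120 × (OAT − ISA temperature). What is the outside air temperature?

Density altitude − pressure altitude = 6480 − 4500 = +1980 ft.
At 120 ft/°C that is an ISA deviation of 1980/120 = +16.5°C.
ISA temperature at 4500 ft = 15 − 2 × (4500/1000) = 6°C.
OAT = ISA + deviation = 6 + (+16.5) = 22.5°C.

22.5°C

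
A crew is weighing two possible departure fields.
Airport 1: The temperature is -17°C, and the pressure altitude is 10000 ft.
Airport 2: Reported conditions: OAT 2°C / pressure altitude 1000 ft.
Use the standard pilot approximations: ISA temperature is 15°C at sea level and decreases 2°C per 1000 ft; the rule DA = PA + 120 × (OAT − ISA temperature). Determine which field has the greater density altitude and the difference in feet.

Airport 1: ISA temp = -5°C, deviation -12°C, DA = 10000 + 120 × (-12) = 8560 ft.
Airport 2: ISA temp = 13°C, deviation -11°C, DA = 1000 + 120 × (-11) = -320 ft.
Airport 1 is higher by 8560 − (-320) = 8880 ft.

Airport 1 by 8880 ft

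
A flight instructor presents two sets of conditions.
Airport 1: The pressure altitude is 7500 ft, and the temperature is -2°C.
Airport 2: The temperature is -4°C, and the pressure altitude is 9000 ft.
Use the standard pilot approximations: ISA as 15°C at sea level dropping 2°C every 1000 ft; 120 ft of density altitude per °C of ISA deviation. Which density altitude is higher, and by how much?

Airport 2 by 1620 ft

Airport 1: ISA temp = 0°C, deviation -2°C, DA = 7500 + 120 × (-2) = 7260 ft.
Airport 2: ISA temp = -3°C, deviation -1°C, DA = 9000 + 120 × (-1) = 8880 ft.
Airport 2 is higher by 8880 − 7260 = 1620 ft.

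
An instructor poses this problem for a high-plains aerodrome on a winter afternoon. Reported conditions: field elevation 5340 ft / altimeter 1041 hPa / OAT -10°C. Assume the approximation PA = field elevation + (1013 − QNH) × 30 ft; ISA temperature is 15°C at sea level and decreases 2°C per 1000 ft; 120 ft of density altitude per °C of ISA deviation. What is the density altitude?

Pressure altitude = 5340 + (1013 − 1041) × 30 = 5340 + (-840) = 4500 ft.
ISA temperature at 4500 ft = 15 − 2 × (4500/1000) = 6°C.
ISA deviation = -10 − 6 = -16°C.
Density altitude = 4500 + 120 × (-16) = 2580 ft.

2580 ft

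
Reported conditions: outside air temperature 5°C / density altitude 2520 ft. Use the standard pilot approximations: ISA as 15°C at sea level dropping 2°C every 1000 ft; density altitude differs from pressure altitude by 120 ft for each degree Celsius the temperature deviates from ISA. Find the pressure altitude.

3000 ft

DA = PA + 120 × (OAT − (15 − 2·PA/1000)) = PA + 120·OAT − 1800 + 0.24·PA = 1.24·PA + 120·OAT − 1800.
So 1.24·PA = 2520 − 120 × 5 + 1800 = 3720.
PA = 3720 / 1.24 = 3000 ft.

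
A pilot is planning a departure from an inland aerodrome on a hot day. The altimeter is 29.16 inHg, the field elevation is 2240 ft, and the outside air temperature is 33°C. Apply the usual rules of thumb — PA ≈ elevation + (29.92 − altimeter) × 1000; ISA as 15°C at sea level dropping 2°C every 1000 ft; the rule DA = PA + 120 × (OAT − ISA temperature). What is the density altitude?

5880 ft

Pressure altitude = 2240 + (29.92 − 29.16) × 1000 = 2240 + (+760) = 3000 ft.
ISA temperature at 3000 ft = 15 − 2 × (3000/1000) = 9°C.
ISA deviation = 33 − 9 = +24°C.
Density altitude = 3000 + 120 × (24) = 5880 ft.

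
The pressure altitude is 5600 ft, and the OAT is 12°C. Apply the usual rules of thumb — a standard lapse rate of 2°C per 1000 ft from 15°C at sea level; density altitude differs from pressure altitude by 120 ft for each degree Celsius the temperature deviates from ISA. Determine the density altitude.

ISA temperature at 5600 ft = 15 − 2 × (5600/1000) = 3.8°C.
ISA deviation = 12 − 3.8 = +8.2°C.
Density altitude = 5600 + 120 × (8.2) = 5600 + (+984) = 6584 ft.

6584 ft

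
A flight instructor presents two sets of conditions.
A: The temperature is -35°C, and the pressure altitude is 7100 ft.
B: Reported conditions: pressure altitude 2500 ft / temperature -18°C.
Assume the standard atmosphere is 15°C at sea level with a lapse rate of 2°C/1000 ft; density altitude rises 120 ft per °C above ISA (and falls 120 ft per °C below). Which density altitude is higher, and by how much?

A: ISA temp = 0.8°C, deviation -35.8°C, DA = 7100 + 120 × (-35.8) = 2804 ft.
B: ISA temp = 10°C, deviation -28°C, DA = 2500 + 120 × (-28) = -860 ft.
A is higher by 2804 − (-860) = 3664 ft.

A by 3664 ft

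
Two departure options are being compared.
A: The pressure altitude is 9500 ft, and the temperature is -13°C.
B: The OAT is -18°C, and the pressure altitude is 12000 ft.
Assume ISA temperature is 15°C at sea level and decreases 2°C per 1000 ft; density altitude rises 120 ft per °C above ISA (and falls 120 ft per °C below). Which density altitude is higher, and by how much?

A: ISA temp = -4°C, deviation -9°C, DA = 9500 + 120 × (-9) = 8420 ft.
B: ISA temp = -9°C, deviation -9°C, DA = 12000 + 120 × (-9) = 10920 ft.
B is higher by 10920 − 8420 = 2500 ft.

B by 2500 ft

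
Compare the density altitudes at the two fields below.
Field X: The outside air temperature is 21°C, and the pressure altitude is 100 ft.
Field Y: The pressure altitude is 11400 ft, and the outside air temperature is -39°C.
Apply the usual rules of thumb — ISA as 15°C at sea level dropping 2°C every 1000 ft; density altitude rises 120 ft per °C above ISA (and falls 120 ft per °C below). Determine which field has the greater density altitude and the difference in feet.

Field X: ISA temp = 14.8°C, deviation +6.2°C, DA = 100 + 120 × 6.2 = 844 ft.
Field Y: ISA temp = -7.8°C, deviation -31.2°C, DA = 11400 + 120 × (-31.2) = 7656 ft.
Field Y is higher by 7656 − 844 = 6812 ft.

Field Y by 6812 ft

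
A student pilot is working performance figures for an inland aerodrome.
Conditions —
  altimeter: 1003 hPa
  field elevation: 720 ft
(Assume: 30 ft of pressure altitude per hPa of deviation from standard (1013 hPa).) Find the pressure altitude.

1020 ft

Pressure correction = (1013 − 1003) × 30 = +300 ft.
Pressure altitude = 720 + (+300) = 1020 ft.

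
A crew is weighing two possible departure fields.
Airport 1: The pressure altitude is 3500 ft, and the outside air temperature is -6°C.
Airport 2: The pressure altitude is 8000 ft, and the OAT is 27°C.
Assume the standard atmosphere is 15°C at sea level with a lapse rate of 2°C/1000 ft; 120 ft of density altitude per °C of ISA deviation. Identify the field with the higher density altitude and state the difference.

Airport 2 by 9540 ft

Airport 1: ISA temp = 8°C, deviation -14°C, DA = 3500 + 120 × (-14) = 1820 ft.
Airport 2: ISA temp = -1°C, deviation +28°C, DA = 8000 + 120 × 28 = 11360 ft.
Airport 2 is higher by 11360 − 1820 = 9540 ft.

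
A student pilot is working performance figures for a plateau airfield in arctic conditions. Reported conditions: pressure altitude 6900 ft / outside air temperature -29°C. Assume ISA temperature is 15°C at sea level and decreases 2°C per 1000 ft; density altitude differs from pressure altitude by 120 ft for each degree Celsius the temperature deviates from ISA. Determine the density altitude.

3276 ft

ISA temperature at 6900 ft = 15 − 2 × (6900/1000) = 1.2°C.
ISA deviation = -29 − 1.2 = -30.2°C.
Density altitude = 6900 + 120 × (-30.2) = 6900 + (-3624) = 3276 ft.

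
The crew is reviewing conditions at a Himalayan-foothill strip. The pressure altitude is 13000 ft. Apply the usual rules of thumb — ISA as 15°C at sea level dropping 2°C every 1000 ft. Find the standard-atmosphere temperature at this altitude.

ISA temperature = 15 − 2 × (13000/1000) = 15 − 26 = -11°C.

-11°C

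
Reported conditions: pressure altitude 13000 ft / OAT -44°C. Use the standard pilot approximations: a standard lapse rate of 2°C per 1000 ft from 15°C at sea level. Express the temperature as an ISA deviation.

ISA temperature at 13000 ft = 15 − 2 × (13000/1000) = -11°C.
Deviation = OAT − ISA = -44 − (-11) = -33°C.

ISA-33°C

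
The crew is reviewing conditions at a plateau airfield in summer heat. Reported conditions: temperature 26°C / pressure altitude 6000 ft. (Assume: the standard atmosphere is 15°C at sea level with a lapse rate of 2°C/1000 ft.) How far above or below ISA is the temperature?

ISA+23°C

ISA temperature at 6000 ft = 15 − 2 × (6000/1000) = 3°C.
Deviation = OAT − ISA = 26 − 3 = +23°C.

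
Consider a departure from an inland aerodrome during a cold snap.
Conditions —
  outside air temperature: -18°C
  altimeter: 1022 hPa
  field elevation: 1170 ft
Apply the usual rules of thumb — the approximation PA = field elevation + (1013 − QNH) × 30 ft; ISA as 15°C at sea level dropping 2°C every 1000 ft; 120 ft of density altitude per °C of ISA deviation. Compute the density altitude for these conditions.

Pressure altitude = 1170 + (1013 − 1022) × 30 = 1170 + (-270) = 900 ft.
ISA temperature at 900 ft = 15 − 2 × (900/1000) = 13.2°C.
ISA deviation = -18 − 13.2 = -31.2°C.
Density altitude = 900 + 120 × (-31.2) = -2844 ft.

-2844 ft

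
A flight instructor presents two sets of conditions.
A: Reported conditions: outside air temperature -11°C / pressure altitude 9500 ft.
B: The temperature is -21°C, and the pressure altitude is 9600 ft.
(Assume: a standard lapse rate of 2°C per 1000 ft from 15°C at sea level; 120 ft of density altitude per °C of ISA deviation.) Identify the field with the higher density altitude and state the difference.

A: ISA temp = -4°C, deviation -7°C, DA = 9500 + 120 × (-7) = 8660 ft.
B: ISA temp = -4.2°C, deviation -16.8°C, DA = 9600 + 120 × (-16.8) = 7584 ft.
A is higher by 8660 − 7584 = 1076 ft.

A by 1076 ft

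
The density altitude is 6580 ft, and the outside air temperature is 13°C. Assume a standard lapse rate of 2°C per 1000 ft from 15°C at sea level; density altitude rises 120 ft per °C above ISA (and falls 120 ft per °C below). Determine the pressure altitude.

DA = PA + 120 × (OAT − (15 − 2·PA/1000)) = PA + 120·OAT − 1800 + 0.24·PA = 1.24·PA + 120·OAT − 1800.
So 1.24·PA = 6580 − 120 × 13 + 1800 = 6820.
PA = 6820 / 1.24 = 5500 ft.

5500 ft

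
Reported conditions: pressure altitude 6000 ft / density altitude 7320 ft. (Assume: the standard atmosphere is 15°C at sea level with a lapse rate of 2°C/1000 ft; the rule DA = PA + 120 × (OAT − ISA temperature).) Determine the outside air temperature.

14°C

Density altitude − pressure altitude = 7320 − 6000 = +1320 ft.
At 120 ft/°C that is an ISA deviation of 1320/120 = +11°C.
ISA temperature at 6000 ft = 15 − 2 × (6000/1000) = 3°C.
OAT = ISA + deviation = 3 + (+11) = 14°C.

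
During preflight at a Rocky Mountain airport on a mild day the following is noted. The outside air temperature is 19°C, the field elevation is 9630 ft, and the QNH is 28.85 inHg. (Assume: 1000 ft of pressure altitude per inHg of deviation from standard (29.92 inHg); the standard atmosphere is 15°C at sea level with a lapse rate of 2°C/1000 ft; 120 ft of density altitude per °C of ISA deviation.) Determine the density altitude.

Pressure altitude = 9630 + (29.92 − 28.85) × 1000 = 9630 + (+1070) = 10700 ft.
ISA temperature at 10700 ft = 15 − 2 × (10700/1000) = -6.4°C.
ISA deviation = 19 − (-6.4) = +25.4°C.
Density altitude = 10700 + 120 × (25.4) = 13748 ft.

13748 ft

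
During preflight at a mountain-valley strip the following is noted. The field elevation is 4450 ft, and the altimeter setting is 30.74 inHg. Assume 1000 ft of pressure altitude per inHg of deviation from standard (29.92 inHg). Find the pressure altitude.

3630 ft

Pressure correction = (29.92 − 30.74) × 1000 = -820 ft.
Pressure altitude = 4450 + (-820) = 3630 ft.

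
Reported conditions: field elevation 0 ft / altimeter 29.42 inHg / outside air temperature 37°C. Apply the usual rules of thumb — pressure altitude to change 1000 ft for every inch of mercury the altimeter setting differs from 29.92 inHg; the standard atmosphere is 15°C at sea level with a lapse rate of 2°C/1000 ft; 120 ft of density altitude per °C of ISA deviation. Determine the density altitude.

Pressure altitude = 0 + (29.92 − 29.42) × 1000 = 0 + (+500) = 500 ft.
ISA temperature at 500 ft = 15 − 2 × (500/1000) = 14°C.
ISA deviation = 37 − 14 = +23°C.
Density altitude = 500 + 120 × (23) = 3260 ft.

3260 ft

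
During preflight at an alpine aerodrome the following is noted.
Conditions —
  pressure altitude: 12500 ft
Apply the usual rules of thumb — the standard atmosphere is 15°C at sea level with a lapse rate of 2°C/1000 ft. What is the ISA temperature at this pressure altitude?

ISA temperature = 15 − 2 × (12500/1000) = 15 − 25 = -10°C.

-10°C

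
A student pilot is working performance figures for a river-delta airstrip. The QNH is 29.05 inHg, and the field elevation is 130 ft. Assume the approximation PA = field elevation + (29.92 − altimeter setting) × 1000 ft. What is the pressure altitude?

1000 ft

Pressure correction = (29.92 − 29.05) × 1000 = +870 ft.
Pressure altitude = 130 + (+870) = 1000 ft.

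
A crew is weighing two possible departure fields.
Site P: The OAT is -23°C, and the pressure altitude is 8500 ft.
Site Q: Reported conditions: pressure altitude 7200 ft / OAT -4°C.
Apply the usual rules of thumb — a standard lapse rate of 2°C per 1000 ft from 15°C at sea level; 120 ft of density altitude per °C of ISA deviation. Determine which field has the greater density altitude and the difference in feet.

Site P: ISA temp = -2°C, deviation -21°C, DA = 8500 + 120 × (-21) = 5980 ft.
Site Q: ISA temp = 0.6°C, deviation -4.6°C, DA = 7200 + 120 × (-4.6) = 6648 ft.
Site Q is higher by 6648 − 5980 = 668 ft.

Site Q by 668 ft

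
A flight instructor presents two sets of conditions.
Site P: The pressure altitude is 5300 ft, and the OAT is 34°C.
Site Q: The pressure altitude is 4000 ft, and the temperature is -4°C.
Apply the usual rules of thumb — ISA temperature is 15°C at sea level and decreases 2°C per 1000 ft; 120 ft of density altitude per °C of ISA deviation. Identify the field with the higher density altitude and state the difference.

Site P by 6172 ft

Site P: ISA temp = 4.4°C, deviation +29.6°C, DA = 5300 + 120 × 29.6 = 8852 ft.
Site Q: ISA temp = 7°C, deviation -11°C, DA = 4000 + 120 × (-11) = 2680 ft.
Site P is higher by 8852 − 2680 = 6172 ft.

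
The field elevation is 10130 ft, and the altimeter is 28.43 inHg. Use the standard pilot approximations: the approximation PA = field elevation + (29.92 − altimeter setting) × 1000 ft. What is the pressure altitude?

11620 ft

Pressure correction = (29.92 − 28.43) × 1000 = +1490 ft.
Pressure altitude = 10130 + (+1490) = 11620 ft.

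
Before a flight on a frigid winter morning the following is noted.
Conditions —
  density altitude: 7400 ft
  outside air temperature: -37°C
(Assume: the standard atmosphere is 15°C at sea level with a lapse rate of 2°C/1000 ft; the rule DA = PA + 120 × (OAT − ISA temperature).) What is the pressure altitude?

11000 ft

DA = PA + 120 × (OAT − (15 − 2·PA/1000)) = PA + 120·OAT − 1800 + 0.24·PA = 1.24·PA + 120·OAT − 1800.
So 1.24·PA = 7400 − 120 × (-37) + 1800 = 13640.
PA = 13640 / 1.24 = 11000 ft.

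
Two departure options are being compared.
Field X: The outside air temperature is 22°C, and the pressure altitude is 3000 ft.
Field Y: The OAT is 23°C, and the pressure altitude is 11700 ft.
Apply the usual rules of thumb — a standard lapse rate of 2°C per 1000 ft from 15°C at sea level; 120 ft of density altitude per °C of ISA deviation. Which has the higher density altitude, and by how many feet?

Field Y by 10908 ft

Field X: ISA temp = 9°C, deviation +13°C, DA = 3000 + 120 × 13 = 4560 ft.
Field Y: ISA temp = -8.4°C, deviation +31.4°C, DA = 11700 + 120 × 31.4 = 15468 ft.
Field Y is higher by 15468 − 4560 = 10908 ft.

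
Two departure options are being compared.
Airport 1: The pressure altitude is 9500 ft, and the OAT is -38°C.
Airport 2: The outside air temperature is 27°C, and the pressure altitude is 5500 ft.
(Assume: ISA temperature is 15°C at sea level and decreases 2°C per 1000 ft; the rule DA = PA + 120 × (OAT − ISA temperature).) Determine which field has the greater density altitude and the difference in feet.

Airport 1: ISA temp = -4°C, deviation -34°C, DA = 9500 + 120 × (-34) = 5420 ft.
Airport 2: ISA temp = 4°C, deviation +23°C, DA = 5500 + 120 × 23 = 8260 ft.
Airport 2 is higher by 8260 − 5420 = 2840 ft.

Airport 2 by 2840 ft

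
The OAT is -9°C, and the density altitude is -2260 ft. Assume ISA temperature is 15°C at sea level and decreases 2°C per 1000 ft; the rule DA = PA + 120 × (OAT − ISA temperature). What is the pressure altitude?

DA = PA + 120 × (OAT − (15 − 2·PA/1000)) = PA + 120·OAT − 1800 + 0.24·PA = 1.24·PA + 120·OAT − 1800.
So 1.24·PA = -2260 − 120 × (-9) + 1800 = 620.
PA = 620 / 1.24 = 500 ft.

500 ft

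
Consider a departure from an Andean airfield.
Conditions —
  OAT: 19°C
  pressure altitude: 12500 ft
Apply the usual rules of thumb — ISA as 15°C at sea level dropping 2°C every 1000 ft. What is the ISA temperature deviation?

ISA temperature at 12500 ft = 15 − 2 × (12500/1000) = -10°C.
Deviation = OAT − ISA = 19 − (-10) = +29°C.

ISA+29°C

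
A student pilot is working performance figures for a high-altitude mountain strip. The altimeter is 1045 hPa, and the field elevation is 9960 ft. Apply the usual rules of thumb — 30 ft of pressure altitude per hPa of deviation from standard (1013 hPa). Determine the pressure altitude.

Pressure correction = (1013 − 1045) × 30 = -960 ft.
Pressure altitude = 9960 + (-960) = 9000 ft.

9000 ft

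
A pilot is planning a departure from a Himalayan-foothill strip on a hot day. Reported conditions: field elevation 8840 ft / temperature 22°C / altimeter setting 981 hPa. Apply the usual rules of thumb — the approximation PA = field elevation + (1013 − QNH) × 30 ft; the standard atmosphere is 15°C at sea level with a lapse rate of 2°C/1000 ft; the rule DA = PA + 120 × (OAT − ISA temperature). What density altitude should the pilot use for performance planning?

12992 ft

Pressure altitude = 8840 + (1013 − 981) × 30 = 8840 + (+960) = 9800 ft.
ISA temperature at 9800 ft = 15 − 2 × (9800/1000) = -4.6°C.
ISA deviation = 22 − (-4.6) = +26.6°C.
Density altitude = 9800 + 120 × (26.6) = 12992 ft.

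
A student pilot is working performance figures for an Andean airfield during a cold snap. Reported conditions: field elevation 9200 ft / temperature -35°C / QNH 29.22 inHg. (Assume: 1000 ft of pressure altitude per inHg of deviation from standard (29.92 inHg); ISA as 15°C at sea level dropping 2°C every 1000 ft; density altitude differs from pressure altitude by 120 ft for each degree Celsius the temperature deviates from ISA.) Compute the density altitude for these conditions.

Pressure altitude = 9200 + (29.92 − 29.22) × 1000 = 9200 + (+700) = 9900 ft.
ISA temperature at 9900 ft = 15 − 2 × (9900/1000) = -4.8°C.
ISA deviation = -35 − (-4.8) = -30.2°C.
Density altitude = 9900 + 120 × (-30.2) = 6276 ft.

6276 ft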